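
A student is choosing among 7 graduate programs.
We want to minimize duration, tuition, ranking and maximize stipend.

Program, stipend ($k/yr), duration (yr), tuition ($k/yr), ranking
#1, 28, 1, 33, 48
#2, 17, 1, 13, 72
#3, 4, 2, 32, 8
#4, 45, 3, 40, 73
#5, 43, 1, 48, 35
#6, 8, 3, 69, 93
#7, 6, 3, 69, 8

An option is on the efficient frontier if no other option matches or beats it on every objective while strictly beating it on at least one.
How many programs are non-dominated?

6

#1: not dominated.
#2: not dominated (best tuition).
#3: not dominated.
#4: not dominated (best stipend).
#5: not dominated.
#6: dominated by #1 (stipend 28≥8, duration 1≤3, tuition 33≤69, ranking 48≤93).
#7: not dominated.
Pareto-optimal: #1, #2, #3, #4, #5, #7 → 6.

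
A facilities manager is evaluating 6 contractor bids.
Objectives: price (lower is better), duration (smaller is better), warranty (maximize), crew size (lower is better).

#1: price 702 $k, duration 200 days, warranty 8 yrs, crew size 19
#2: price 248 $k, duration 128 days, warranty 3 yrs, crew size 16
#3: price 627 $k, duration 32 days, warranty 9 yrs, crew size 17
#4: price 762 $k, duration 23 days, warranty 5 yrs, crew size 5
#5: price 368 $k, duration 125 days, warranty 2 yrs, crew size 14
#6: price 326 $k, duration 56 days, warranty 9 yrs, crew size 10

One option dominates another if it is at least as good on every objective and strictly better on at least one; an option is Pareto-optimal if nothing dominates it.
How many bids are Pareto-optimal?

#1: dominated by #3 (price 627≤702, duration 32≤200, warranty 9≥8, crew size 17≤19).
#2: not dominated (best price).
#3: not dominated.
#4: not dominated (best duration).
#5: dominated by #6 (price 326≤368, duration 56≤125, warranty 9≥2, crew size 10≤14).
#6: not dominated.
Pareto-optimal: #2, #3, #4, #6 → 4.

4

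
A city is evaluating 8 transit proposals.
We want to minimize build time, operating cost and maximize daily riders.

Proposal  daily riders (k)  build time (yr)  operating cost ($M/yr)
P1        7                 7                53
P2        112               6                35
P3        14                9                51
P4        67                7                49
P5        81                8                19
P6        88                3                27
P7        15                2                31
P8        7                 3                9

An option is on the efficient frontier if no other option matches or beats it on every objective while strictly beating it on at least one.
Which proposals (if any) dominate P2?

P1: worse on daily riders (7 vs 112).
P3: worse on daily riders (14 vs 112).
P4: worse on daily riders (67 vs 112).
P5: worse on daily riders (81 vs 112).
P6: worse on daily riders (88 vs 112).
P7: worse on daily riders (15 vs 112).
P8: worse on daily riders (7 vs 112).
No option dominates P2.

none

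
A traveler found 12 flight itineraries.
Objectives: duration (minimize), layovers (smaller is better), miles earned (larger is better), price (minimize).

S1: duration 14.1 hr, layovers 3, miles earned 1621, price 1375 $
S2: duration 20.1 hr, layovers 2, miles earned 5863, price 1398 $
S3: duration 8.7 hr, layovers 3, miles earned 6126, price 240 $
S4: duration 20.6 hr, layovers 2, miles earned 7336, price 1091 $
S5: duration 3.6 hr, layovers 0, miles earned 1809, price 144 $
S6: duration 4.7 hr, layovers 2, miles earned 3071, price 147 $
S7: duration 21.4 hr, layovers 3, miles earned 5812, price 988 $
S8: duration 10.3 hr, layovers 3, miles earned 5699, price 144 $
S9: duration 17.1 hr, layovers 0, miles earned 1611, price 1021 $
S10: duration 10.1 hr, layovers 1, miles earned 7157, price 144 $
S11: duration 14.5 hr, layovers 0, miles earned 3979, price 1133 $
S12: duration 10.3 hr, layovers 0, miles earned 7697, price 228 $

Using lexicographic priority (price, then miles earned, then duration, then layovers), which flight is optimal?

S10

First minimize price: best is 144, kept {S5, S8, S10}.
Then maximize miles earned: best is 7157, kept {S10}.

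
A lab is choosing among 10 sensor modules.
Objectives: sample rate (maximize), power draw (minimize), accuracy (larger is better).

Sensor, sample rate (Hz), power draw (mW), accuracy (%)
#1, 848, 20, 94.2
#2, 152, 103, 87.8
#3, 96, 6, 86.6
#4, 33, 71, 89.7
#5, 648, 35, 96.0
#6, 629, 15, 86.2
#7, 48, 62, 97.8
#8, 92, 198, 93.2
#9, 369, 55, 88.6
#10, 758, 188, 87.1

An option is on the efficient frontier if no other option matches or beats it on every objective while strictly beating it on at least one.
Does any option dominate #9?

Yes

#1 vs #9: sample rate 848≥369, power draw 20≤55, accuracy 94.2≥88.6 — #1 is at least as good on every objective and strictly better on at least one, so #1 dominates #9.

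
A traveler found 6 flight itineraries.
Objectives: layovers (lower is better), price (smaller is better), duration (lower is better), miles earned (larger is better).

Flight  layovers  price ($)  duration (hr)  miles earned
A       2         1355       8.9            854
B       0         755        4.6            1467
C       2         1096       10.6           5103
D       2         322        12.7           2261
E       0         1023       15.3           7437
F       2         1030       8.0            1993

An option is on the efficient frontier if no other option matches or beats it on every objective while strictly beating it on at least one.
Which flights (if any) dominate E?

A: worse on layovers (2 vs 0).
B: worse on miles earned (1467 vs 7437).
C: worse on layovers (2 vs 0).
D: worse on layovers (2 vs 0).
F: worse on layovers (2 vs 0).
No option dominates E.

none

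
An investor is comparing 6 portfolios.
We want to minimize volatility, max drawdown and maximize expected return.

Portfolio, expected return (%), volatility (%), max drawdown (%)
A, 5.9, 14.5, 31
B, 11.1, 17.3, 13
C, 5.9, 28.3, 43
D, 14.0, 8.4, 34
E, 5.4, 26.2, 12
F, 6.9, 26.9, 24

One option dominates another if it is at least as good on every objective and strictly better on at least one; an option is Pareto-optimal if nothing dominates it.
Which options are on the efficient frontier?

A, B, D, E

A: not dominated.
B: not dominated.
C: dominated by A (expected return 5.9≥5.9, volatility 14.5≤28.3, max drawdown 31≤43).
D: not dominated (best expected return).
E: not dominated (best max drawdown).
F: dominated by B (expected return 11.1≥6.9, volatility 17.3≤26.9, max drawdown 13≤24).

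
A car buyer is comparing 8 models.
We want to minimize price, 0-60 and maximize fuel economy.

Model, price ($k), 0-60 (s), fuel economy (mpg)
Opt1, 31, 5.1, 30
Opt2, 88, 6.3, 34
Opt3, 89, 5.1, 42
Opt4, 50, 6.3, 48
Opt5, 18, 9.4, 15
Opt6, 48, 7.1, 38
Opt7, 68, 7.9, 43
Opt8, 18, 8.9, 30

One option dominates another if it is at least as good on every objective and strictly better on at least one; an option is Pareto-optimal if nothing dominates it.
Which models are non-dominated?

Opt1: not dominated.
Opt2: dominated by Opt4 (price 50≤88, 0-60 6.3≤6.3, fuel economy 48≥34).
Opt3: not dominated.
Opt4: not dominated (best fuel economy).
Opt5: dominated by Opt8 (price 18≤18, 0-60 8.9≤9.4, fuel economy 30≥15).
Opt6: not dominated.
Opt7: dominated by Opt4 (price 50≤68, 0-60 6.3≤7.9, fuel economy 48≥43).
Opt8: not dominated.

Opt1, Opt3, Opt4, Opt6, Opt8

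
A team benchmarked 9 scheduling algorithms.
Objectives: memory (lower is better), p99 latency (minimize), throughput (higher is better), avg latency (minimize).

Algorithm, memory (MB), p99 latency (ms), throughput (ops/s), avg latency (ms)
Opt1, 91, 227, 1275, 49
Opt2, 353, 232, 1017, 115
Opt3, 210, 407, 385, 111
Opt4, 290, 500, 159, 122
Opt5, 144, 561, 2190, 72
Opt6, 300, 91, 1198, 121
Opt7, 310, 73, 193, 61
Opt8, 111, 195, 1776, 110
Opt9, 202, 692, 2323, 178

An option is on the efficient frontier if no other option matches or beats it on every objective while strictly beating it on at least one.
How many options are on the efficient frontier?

6

Opt1: not dominated (best memory).
Opt2: dominated by Opt1 (memory 91≤353, p99 latency 227≤232, throughput 1275≥1017, avg latency 49≤115).
Opt3: dominated by Opt1 (memory 91≤210, p99 latency 227≤407, throughput 1275≥385, avg latency 49≤111).
Opt4: dominated by Opt1 (memory 91≤290, p99 latency 227≤500, throughput 1275≥159, avg latency 49≤122).
Opt5: not dominated.
Opt6: not dominated.
Opt7: not dominated (best p99 latency).
Opt8: not dominated.
Opt9: not dominated (best throughput).
Pareto-optimal: Opt1, Opt5, Opt6, Opt7, Opt8, Opt9 → 6.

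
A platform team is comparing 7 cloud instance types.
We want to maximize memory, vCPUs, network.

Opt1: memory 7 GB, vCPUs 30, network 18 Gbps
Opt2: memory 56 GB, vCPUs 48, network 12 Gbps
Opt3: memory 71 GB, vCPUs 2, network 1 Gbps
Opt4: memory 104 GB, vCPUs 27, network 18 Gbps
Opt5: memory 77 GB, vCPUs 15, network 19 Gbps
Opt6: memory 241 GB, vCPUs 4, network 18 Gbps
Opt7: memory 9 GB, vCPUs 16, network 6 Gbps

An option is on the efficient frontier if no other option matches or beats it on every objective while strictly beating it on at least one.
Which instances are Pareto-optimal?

Opt1, Opt2, Opt4, Opt5, Opt6

Opt1: not dominated.
Opt2: not dominated (best vCPUs).
Opt3: dominated by Opt4 (memory 104≥71, vCPUs 27≥2, network 18≥1).
Opt4: not dominated.
Opt5: not dominated (best network).
Opt6: not dominated (best memory).
Opt7: dominated by Opt2 (memory 56≥9, vCPUs 48≥16, network 12≥6).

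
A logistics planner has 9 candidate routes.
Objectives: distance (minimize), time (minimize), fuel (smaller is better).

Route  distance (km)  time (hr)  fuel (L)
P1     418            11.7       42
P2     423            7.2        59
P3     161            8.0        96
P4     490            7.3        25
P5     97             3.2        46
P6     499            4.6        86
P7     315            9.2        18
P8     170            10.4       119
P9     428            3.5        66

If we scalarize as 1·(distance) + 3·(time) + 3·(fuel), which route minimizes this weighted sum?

P5

P1: 1·418 + 3·11.7 + 3·42 = 579.1
P2: 1·423 + 3·7.2 + 3·59 = 621.6
P3: 1·161 + 3·8.0 + 3·96 = 473.0
P4: 1·490 + 3·7.3 + 3·25 = 586.9
P5: 1·97 + 3·3.2 + 3·46 = 244.6
P6: 1·499 + 3·4.6 + 3·86 = 770.8
P7: 1·315 + 3·9.2 + 3·18 = 396.6
P8: 1·170 + 3·10.4 + 3·119 = 558.2
P9: 1·428 + 3·3.5 + 3·66 = 636.5
Lowest: P5 at 244.6.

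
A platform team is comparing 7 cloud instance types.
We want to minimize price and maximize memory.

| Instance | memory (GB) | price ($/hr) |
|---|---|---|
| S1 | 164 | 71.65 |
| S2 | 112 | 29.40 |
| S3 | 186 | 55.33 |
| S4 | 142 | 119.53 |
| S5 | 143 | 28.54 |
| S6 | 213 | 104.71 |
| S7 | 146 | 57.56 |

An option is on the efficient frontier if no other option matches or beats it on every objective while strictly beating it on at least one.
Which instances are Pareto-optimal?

S3, S5, S6

S1: dominated by S3 (memory 186≥164, price 55.33≤71.65).
S2: dominated by S5 (memory 143≥112, price 28.54≤29.40).
S3: not dominated.
S4: dominated by S1 (memory 164≥142, price 71.65≤119.53).
S5: not dominated (best price).
S6: not dominated (best memory).
S7: dominated by S3 (memory 186≥146, price 55.33≤57.56).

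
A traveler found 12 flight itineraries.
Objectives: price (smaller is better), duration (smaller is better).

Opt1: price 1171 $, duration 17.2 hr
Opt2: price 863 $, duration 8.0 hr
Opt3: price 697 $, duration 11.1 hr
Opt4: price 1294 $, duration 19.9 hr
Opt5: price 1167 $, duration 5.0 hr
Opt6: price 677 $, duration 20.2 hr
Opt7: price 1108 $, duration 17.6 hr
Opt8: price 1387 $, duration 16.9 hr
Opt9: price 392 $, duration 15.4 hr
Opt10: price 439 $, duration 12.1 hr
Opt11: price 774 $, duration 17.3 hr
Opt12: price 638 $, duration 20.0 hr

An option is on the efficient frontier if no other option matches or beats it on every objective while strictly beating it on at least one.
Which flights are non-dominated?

Opt2, Opt3, Opt5, Opt9, Opt10

Opt1: dominated by Opt2 (price 863≤1171, duration 8.0≤17.2).
Opt2: not dominated.
Opt3: not dominated.
Opt4: dominated by Opt1 (price 1171≤1294, duration 17.2≤19.9).
Opt5: not dominated (best duration).
Opt6: dominated by Opt9 (price 392≤677, duration 15.4≤20.2).
Opt7: dominated by Opt2 (price 863≤1108, duration 8.0≤17.6).
Opt8: dominated by Opt2 (price 863≤1387, duration 8.0≤16.9).
Opt9: not dominated (best price).
Opt10: not dominated.
Opt11: dominated by Opt3 (price 697≤774, duration 11.1≤17.3).
Opt12: dominated by Opt9 (price 392≤638, duration 15.4≤20.0).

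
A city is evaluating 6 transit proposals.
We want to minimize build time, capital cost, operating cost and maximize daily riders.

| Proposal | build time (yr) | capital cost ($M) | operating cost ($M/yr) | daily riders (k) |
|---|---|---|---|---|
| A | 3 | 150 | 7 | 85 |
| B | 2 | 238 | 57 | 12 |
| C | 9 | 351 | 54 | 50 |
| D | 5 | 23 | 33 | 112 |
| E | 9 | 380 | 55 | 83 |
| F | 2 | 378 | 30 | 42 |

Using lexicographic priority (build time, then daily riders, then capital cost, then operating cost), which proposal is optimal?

F

First minimize build time: best is 2, kept {B, F}.
Then maximize daily riders: best is 42, kept {F}.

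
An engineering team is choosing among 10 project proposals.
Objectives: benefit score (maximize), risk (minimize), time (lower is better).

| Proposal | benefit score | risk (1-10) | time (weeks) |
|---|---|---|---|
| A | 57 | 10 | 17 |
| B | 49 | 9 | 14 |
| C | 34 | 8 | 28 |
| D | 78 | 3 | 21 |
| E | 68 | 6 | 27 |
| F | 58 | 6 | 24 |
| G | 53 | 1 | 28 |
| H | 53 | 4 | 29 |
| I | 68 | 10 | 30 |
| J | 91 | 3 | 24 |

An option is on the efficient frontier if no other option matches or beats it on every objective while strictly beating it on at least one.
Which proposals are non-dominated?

A, B, D, G, J

A: not dominated.
B: not dominated (best time).
C: dominated by D (benefit score 78≥34, risk 3≤8, time 21≤28).
D: not dominated.
E: dominated by D (benefit score 78≥68, risk 3≤6, time 21≤27).
F: dominated by D (benefit score 78≥58, risk 3≤6, time 21≤24).
G: not dominated (best risk).
H: dominated by D (benefit score 78≥53, risk 3≤4, time 21≤29).
I: dominated by D (benefit score 78≥68, risk 3≤10, time 21≤30).
J: not dominated (best benefit score).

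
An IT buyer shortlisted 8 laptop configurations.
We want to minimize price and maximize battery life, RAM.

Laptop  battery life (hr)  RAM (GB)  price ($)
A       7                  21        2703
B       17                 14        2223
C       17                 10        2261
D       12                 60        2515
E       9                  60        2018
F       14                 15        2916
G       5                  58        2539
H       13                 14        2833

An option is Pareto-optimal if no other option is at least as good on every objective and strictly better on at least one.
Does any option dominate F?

A: worse on battery life (7 vs 14).
B: worse on RAM (14 vs 15).
C: worse on RAM (10 vs 15).
D: worse on battery life (12 vs 14).
E: worse on battery life (9 vs 14).
G: worse on battery life (5 vs 14).
H: worse on battery life (13 vs 14).
No option is at least as good as F on every objective and strictly better on one.

No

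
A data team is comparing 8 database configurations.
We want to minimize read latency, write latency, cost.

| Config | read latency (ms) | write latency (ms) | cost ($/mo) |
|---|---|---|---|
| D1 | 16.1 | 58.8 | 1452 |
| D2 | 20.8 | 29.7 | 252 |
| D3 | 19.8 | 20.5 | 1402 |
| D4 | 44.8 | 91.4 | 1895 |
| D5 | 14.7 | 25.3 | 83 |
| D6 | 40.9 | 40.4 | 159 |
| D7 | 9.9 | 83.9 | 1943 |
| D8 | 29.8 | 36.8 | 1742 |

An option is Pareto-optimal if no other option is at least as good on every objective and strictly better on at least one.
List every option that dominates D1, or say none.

D5: read latency 14.7≤16.1, write latency 25.3≤58.8, cost 83≤1452 — dominates D1.
Others (D2, D3, D4, D6, D7, D8) are each worse than D1 on at least one objective.

D5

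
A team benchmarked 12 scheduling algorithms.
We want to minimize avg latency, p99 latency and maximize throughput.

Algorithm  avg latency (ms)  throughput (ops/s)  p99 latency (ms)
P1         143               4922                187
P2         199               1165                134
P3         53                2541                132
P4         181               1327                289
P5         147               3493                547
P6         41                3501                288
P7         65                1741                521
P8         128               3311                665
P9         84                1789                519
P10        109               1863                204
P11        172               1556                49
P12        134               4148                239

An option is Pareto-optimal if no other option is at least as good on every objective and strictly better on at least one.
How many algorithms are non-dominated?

5

P1: not dominated (best throughput).
P2: dominated by P3 (avg latency 53≤199, throughput 2541≥1165, p99 latency 132≤134).
P3: not dominated.
P4: dominated by P1 (avg latency 143≤181, throughput 4922≥1327, p99 latency 187≤289).
P5: dominated by P1 (avg latency 143≤147, throughput 4922≥3493, p99 latency 187≤547).
P6: not dominated (best avg latency).
P7: dominated by P3 (avg latency 53≤65, throughput 2541≥1741, p99 latency 132≤521).
P8: dominated by P6 (avg latency 41≤128, throughput 3501≥3311, p99 latency 288≤665).
P9: dominated by P3 (avg latency 53≤84, throughput 2541≥1789, p99 latency 132≤519).
P10: dominated by P3 (avg latency 53≤109, throughput 2541≥1863, p99 latency 132≤204).
P11: not dominated (best p99 latency).
P12: not dominated.
Pareto-optimal: P1, P3, P6, P11, P12 → 5.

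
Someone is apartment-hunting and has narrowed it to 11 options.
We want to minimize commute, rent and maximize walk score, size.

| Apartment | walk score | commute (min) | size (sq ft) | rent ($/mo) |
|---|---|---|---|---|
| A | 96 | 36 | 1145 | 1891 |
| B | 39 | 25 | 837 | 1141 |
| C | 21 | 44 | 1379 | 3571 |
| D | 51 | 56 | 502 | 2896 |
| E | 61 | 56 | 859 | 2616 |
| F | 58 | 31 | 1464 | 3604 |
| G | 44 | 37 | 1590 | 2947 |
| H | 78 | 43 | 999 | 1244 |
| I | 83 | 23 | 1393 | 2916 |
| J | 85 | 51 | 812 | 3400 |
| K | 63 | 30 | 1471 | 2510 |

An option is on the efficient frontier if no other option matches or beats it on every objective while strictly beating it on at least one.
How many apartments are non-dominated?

A: not dominated (best walk score).
B: not dominated (best rent).
C: dominated by G (walk score 44≥21, commute 37≤44, size 1590≥1379, rent 2947≤3571).
D: dominated by A (walk score 96≥51, commute 36≤56, size 1145≥502, rent 1891≤2896).
E: dominated by A (walk score 96≥61, commute 36≤56, size 1145≥859, rent 1891≤2616).
F: dominated by K (walk score 63≥58, commute 30≤31, size 1471≥1464, rent 2510≤3604).
G: not dominated (best size).
H: not dominated.
I: not dominated (best commute).
J: dominated by A (walk score 96≥85, commute 36≤51, size 1145≥812, rent 1891≤3400).
K: not dominated.
Pareto-optimal: A, B, G, H, I, K → 6.

6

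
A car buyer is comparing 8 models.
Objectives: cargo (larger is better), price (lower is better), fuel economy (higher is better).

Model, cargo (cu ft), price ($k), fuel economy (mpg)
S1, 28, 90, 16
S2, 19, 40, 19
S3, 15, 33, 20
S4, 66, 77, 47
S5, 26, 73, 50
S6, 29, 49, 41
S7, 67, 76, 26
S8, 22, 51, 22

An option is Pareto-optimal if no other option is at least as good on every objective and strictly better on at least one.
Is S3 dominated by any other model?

No

S1: worse on price (90 vs 33).
S2: worse on price (40 vs 33).
S4: worse on price (77 vs 33).
S5: worse on price (73 vs 33).
S6: worse on price (49 vs 33).
S7: worse on price (76 vs 33).
S8: worse on price (51 vs 33).
No option is at least as good as S3 on every objective and strictly better on one.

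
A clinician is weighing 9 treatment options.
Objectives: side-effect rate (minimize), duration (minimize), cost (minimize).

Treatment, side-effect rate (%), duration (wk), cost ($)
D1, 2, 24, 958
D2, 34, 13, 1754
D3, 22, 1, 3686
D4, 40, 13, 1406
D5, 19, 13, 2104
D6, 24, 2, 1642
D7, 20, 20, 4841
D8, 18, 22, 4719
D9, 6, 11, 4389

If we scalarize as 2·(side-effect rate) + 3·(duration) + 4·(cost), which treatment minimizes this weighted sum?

D1

D1: 2·2 + 3·24 + 4·958 = 3908
D2: 2·34 + 3·13 + 4·1754 = 7123
D3: 2·22 + 3·1 + 4·3686 = 14791
D4: 2·40 + 3·13 + 4·1406 = 5743
D5: 2·19 + 3·13 + 4·2104 = 8493
D6: 2·24 + 3·2 + 4·1642 = 6622
D7: 2·20 + 3·20 + 4·4841 = 19464
D8: 2·18 + 3·22 + 4·4719 = 18978
D9: 2·6 + 3·11 + 4·4389 = 17601
Lowest: D1 at 3908.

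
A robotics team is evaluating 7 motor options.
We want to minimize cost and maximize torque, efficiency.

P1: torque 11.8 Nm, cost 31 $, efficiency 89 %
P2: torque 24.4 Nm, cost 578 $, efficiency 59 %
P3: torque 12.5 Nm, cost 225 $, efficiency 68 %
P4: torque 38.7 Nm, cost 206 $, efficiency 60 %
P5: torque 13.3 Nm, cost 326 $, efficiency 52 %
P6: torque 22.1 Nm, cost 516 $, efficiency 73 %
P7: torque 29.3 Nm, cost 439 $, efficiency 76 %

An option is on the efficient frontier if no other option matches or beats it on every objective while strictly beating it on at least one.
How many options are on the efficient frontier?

4

P1: not dominated (best cost).
P2: dominated by P4 (torque 38.7≥24.4, cost 206≤578, efficiency 60≥59).
P3: not dominated.
P4: not dominated (best torque).
P5: dominated by P4 (torque 38.7≥13.3, cost 206≤326, efficiency 60≥52).
P6: dominated by P7 (torque 29.3≥22.1, cost 439≤516, efficiency 76≥73).
P7: not dominated.
Pareto-optimal: P1, P3, P4, P7 → 4.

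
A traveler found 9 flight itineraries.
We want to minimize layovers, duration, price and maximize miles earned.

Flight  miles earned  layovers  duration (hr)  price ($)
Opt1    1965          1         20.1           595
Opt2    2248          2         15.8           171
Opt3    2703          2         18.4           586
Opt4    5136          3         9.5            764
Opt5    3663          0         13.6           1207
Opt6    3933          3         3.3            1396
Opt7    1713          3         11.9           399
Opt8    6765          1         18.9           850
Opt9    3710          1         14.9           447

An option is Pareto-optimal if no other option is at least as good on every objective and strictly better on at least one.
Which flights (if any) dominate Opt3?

Opt9

Opt9: miles earned 3710≥2703, layovers 1≤2, duration 14.9≤18.4, price 447≤586 — dominates Opt3.
Others (Opt1, Opt2, Opt4, Opt5, Opt6, Opt7, Opt8) are each worse than Opt3 on at least one objective.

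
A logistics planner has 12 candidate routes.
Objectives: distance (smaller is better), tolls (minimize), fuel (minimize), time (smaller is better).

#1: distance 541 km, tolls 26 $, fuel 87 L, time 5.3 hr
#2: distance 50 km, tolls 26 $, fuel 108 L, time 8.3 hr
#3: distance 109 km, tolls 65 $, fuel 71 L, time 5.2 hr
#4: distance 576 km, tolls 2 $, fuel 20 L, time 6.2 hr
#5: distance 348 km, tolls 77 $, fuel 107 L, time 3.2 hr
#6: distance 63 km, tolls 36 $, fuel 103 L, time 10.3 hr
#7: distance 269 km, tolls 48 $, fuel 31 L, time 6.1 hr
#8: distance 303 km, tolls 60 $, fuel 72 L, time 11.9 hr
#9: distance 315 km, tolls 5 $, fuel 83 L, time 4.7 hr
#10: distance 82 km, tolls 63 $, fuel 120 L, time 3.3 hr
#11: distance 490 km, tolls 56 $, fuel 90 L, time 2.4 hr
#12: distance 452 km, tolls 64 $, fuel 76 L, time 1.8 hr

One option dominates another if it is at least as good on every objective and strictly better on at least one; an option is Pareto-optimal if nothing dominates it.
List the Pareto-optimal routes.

#1: dominated by #9 (distance 315≤541, tolls 5≤26, fuel 83≤87, time 4.7≤5.3).
#2: not dominated (best distance).
#3: not dominated.
#4: not dominated (best tolls).
#5: not dominated.
#6: not dominated.
#7: not dominated.
#8: dominated by #7 (distance 269≤303, tolls 48≤60, fuel 31≤72, time 6.1≤11.9).
#9: not dominated.
#10: not dominated.
#11: not dominated.
#12: not dominated (best time).

#2, #3, #4, #5, #6, #7, #9, #10, #11, #12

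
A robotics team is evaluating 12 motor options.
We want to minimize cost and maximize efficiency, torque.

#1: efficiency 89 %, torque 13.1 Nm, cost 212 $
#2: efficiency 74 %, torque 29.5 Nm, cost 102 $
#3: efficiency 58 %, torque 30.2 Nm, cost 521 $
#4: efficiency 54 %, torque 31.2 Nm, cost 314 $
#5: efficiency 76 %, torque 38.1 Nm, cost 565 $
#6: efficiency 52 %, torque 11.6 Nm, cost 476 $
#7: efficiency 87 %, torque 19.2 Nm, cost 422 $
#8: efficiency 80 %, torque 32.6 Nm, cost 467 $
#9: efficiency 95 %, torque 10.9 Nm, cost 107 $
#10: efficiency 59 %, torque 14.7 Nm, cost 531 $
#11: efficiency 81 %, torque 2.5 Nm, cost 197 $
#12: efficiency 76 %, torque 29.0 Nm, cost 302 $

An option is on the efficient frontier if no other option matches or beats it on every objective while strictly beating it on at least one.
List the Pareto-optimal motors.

#1, #2, #4, #5, #7, #8, #9, #12

#1: not dominated.
#2: not dominated (best cost).
#3: dominated by #8 (efficiency 80≥58, torque 32.6≥30.2, cost 467≤521).
#4: not dominated.
#5: not dominated (best torque).
#6: dominated by #1 (efficiency 89≥52, torque 13.1≥11.6, cost 212≤476).
#7: not dominated.
#8: not dominated.
#9: not dominated (best efficiency).
#10: dominated by #2 (efficiency 74≥59, torque 29.5≥14.7, cost 102≤531).
#11: dominated by #9 (efficiency 95≥81, torque 10.9≥2.5, cost 107≤197).
#12: not dominated.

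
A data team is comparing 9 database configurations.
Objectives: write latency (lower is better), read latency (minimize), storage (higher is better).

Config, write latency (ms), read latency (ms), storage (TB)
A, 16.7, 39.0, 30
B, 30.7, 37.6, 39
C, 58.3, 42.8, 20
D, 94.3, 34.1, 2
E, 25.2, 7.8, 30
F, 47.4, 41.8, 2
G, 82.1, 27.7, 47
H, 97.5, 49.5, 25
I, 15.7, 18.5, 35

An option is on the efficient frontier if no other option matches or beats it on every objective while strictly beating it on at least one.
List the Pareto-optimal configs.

A: dominated by I (write latency 15.7≤16.7, read latency 18.5≤39.0, storage 35≥30).
B: not dominated.
C: dominated by A (write latency 16.7≤58.3, read latency 39.0≤42.8, storage 30≥20).
D: dominated by E (write latency 25.2≤94.3, read latency 7.8≤34.1, storage 30≥2).
E: not dominated (best read latency).
F: dominated by A (write latency 16.7≤47.4, read latency 39.0≤41.8, storage 30≥2).
G: not dominated (best storage).
H: dominated by A (write latency 16.7≤97.5, read latency 39.0≤49.5, storage 30≥25).
I: not dominated (best write latency).

B, E, G, I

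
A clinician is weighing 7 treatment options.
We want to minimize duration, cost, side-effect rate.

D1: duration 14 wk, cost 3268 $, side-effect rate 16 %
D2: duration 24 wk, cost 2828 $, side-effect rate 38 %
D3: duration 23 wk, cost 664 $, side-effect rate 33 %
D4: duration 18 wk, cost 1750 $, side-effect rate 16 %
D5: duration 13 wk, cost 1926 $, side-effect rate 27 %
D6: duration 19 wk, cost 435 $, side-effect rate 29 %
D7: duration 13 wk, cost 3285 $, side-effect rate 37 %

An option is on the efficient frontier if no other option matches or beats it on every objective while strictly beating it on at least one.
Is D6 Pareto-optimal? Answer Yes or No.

D1: worse on cost (3268 vs 435).
D2: worse on duration (24 vs 19).
D3: worse on duration (23 vs 19).
D4: worse on cost (1750 vs 435).
D5: worse on cost (1926 vs 435).
D7: worse on cost (3285 vs 435).
No option is at least as good as D6 on every objective and strictly better on one.

Yes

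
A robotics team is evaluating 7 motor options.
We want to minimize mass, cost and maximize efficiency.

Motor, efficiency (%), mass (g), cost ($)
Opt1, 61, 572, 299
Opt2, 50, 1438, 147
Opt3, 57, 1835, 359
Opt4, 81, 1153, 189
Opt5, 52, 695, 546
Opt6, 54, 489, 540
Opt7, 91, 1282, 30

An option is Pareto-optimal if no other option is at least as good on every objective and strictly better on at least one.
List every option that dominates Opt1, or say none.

Opt2: worse on efficiency (50 vs 61).
Opt3: worse on efficiency (57 vs 61).
Opt4: worse on mass (1153 vs 572).
Opt5: worse on efficiency (52 vs 61).
Opt6: worse on efficiency (54 vs 61).
Opt7: worse on mass (1282 vs 572).
No option dominates Opt1.

none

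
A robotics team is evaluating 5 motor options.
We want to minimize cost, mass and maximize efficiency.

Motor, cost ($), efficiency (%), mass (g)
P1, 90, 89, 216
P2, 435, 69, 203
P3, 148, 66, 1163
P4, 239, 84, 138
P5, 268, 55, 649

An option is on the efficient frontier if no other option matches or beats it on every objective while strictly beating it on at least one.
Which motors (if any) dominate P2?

P4

P4: cost 239≤435, efficiency 84≥69, mass 138≤203 — dominates P2.
Others (P1, P3, P5) are each worse than P2 on at least one objective.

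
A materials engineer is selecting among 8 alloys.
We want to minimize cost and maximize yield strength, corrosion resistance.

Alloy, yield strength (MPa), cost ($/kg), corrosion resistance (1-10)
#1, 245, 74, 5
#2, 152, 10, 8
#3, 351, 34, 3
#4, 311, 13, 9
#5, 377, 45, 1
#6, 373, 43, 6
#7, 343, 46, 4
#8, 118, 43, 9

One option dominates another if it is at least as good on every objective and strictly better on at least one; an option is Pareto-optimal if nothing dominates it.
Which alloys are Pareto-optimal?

#2, #3, #4, #5, #6

#1: dominated by #4 (yield strength 311≥245, cost 13≤74, corrosion resistance 9≥5).
#2: not dominated (best cost).
#3: not dominated.
#4: not dominated.
#5: not dominated (best yield strength).
#6: not dominated.
#7: dominated by #6 (yield strength 373≥343, cost 43≤46, corrosion resistance 6≥4).
#8: dominated by #4 (yield strength 311≥118, cost 13≤43, corrosion resistance 9≥9).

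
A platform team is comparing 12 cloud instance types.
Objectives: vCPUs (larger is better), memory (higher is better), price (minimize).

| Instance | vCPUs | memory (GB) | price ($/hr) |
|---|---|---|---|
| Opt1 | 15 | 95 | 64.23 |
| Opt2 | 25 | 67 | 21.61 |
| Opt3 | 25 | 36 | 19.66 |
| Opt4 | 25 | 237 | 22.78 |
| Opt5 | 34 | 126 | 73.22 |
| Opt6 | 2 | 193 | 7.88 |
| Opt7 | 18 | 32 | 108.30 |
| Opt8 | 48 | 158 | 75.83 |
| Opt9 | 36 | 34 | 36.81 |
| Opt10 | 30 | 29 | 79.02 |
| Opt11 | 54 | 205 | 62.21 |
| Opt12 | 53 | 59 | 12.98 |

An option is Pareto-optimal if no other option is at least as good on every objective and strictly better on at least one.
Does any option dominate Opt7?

Opt2 vs Opt7: vCPUs 25≥18, memory 67≥32, price 21.61≤108.30 — Opt2 is at least as good on every objective and strictly better on at least one, so Opt2 dominates Opt7.

Yes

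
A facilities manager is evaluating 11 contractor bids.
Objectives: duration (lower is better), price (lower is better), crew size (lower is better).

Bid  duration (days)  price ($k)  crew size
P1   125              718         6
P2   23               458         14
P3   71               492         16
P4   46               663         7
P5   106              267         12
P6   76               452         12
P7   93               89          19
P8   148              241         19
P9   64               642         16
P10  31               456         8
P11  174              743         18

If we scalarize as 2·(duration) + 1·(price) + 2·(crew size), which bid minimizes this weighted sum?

P1: 2·125 + 1·718 + 2·6 = 980
P2: 2·23 + 1·458 + 2·14 = 532
P3: 2·71 + 1·492 + 2·16 = 666
P4: 2·46 + 1·663 + 2·7 = 769
P5: 2·106 + 1·267 + 2·12 = 503
P6: 2·76 + 1·452 + 2·12 = 628
P7: 2·93 + 1·89 + 2·19 = 313
P8: 2·148 + 1·241 + 2·19 = 575
P9: 2·64 + 1·642 + 2·16 = 802
P10: 2·31 + 1·456 + 2·8 = 534
P11: 2·174 + 1·743 + 2·18 = 1127
Lowest: P7 at 313.

P7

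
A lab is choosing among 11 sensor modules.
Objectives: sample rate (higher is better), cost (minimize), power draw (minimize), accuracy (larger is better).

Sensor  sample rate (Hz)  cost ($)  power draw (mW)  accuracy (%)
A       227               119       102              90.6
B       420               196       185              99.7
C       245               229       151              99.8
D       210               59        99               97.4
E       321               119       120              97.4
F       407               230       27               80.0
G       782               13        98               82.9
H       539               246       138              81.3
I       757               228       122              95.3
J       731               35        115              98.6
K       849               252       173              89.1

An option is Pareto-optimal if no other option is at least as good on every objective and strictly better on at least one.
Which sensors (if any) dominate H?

G, I, J

G: sample rate 782≥539, cost 13≤246, power draw 98≤138, accuracy 82.9≥81.3 — dominates H.
I: sample rate 757≥539, cost 228≤246, power draw 122≤138, accuracy 95.3≥81.3 — dominates H.
J: sample rate 731≥539, cost 35≤246, power draw 115≤138, accuracy 98.6≥81.3 — dominates H.
Others (A, B, C, D, E, F, K) are each worse than H on at least one objective.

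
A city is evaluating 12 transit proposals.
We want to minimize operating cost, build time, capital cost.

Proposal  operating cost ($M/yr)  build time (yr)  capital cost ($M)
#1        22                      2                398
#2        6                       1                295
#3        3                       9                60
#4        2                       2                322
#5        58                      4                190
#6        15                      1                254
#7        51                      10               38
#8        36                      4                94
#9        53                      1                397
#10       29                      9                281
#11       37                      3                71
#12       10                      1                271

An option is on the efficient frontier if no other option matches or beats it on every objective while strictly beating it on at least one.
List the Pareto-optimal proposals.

#1: dominated by #2 (operating cost 6≤22, build time 1≤2, capital cost 295≤398).
#2: not dominated.
#3: not dominated.
#4: not dominated (best operating cost).
#5: dominated by #8 (operating cost 36≤58, build time 4≤4, capital cost 94≤190).
#6: not dominated.
#7: not dominated (best capital cost).
#8: not dominated.
#9: dominated by #2 (operating cost 6≤53, build time 1≤1, capital cost 295≤397).
#10: dominated by #3 (operating cost 3≤29, build time 9≤9, capital cost 60≤281).
#11: not dominated.
#12: not dominated.

#2, #3, #4, #6, #7, #8, #11, #12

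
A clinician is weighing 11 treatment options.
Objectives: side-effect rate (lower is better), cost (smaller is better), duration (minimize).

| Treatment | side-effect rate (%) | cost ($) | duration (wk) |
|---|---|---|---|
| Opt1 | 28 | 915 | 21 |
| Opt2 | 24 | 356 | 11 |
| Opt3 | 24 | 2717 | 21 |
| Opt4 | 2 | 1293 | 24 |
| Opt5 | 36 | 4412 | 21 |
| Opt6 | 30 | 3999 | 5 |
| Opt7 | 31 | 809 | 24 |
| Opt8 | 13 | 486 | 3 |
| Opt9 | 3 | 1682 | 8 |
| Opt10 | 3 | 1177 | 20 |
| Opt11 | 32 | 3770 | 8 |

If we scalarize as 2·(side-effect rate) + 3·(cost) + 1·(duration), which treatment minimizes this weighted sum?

Opt2

Opt1: 2·28 + 3·915 + 1·21 = 2822
Opt2: 2·24 + 3·356 + 1·11 = 1127
Opt3: 2·24 + 3·2717 + 1·21 = 8220
Opt4: 2·2 + 3·1293 + 1·24 = 3907
Opt5: 2·36 + 3·4412 + 1·21 = 13329
Opt6: 2·30 + 3·3999 + 1·5 = 12062
Opt7: 2·31 + 3·809 + 1·24 = 2513
Opt8: 2·13 + 3·486 + 1·3 = 1487
Opt9: 2·3 + 3·1682 + 1·8 = 5060
Opt10: 2·3 + 3·1177 + 1·20 = 3557
Opt11: 2·32 + 3·3770 + 1·8 = 11382
Lowest: Opt2 at 1127.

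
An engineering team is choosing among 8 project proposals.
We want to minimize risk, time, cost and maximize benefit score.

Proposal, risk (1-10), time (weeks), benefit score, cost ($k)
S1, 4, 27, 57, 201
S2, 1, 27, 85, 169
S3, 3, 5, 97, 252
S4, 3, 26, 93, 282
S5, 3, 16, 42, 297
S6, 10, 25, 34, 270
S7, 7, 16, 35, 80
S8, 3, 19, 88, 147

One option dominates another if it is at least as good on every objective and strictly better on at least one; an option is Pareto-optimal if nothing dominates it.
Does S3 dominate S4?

Yes

S3 vs S4: risk 3≤3, time 5≤26, benefit score 97≥93, cost 252≤282 — S3 is at least as good on every objective with at least one strict improvement.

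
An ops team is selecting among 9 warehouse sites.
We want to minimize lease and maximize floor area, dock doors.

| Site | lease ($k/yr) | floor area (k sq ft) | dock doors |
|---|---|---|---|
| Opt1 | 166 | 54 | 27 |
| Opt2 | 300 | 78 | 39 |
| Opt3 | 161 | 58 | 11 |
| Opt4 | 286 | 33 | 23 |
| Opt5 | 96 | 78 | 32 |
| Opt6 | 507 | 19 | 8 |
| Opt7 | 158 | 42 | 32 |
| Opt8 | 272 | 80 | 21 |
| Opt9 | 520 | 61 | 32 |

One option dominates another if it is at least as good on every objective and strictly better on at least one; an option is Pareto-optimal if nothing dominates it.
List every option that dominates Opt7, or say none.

Opt5: lease 96≤158, floor area 78≥42, dock doors 32≥32 — dominates Opt7.
Others (Opt1, Opt2, Opt3, Opt4, Opt6, Opt8, Opt9) are each worse than Opt7 on at least one objective.

Opt5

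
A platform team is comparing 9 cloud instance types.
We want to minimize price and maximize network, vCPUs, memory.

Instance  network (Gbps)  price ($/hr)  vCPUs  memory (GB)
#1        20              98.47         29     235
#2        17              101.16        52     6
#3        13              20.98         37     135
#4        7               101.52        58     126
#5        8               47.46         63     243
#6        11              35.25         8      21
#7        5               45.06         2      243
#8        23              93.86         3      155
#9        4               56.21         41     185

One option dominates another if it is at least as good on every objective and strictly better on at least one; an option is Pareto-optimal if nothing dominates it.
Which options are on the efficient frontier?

#1, #2, #3, #5, #7, #8

#1: not dominated.
#2: not dominated.
#3: not dominated (best price).
#4: dominated by #5 (network 8≥7, price 47.46≤101.52, vCPUs 63≥58, memory 243≥126).
#5: not dominated (best vCPUs).
#6: dominated by #3 (network 13≥11, price 20.98≤35.25, vCPUs 37≥8, memory 135≥21).
#7: not dominated.
#8: not dominated (best network).
#9: dominated by #5 (network 8≥4, price 47.46≤56.21, vCPUs 63≥41, memory 243≥185).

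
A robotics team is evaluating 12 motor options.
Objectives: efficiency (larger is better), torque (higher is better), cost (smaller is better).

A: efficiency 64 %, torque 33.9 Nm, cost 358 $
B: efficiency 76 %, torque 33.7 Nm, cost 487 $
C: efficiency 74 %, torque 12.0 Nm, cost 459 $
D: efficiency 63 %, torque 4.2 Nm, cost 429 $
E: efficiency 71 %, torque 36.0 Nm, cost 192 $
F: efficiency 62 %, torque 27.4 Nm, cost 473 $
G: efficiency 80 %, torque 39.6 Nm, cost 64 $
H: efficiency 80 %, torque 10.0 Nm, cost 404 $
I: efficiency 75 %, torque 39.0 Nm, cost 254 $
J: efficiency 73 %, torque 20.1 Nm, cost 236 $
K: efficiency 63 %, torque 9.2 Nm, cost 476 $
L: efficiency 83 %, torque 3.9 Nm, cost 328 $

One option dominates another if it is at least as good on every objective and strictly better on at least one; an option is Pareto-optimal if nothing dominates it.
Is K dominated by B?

B vs K: B is worse on cost (487 vs 476), so it does not dominate K.

No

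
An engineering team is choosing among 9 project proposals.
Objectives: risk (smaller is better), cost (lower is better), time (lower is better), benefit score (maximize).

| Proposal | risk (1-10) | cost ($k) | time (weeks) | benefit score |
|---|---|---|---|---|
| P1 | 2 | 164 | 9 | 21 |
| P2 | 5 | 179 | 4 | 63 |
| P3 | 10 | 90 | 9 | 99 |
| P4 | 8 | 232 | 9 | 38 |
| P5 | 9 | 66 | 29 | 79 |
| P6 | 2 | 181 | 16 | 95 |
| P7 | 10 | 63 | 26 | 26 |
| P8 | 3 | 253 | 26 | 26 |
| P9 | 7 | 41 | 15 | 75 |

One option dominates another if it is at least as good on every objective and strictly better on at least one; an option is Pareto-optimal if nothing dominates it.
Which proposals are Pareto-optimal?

P1: not dominated.
P2: not dominated (best time).
P3: not dominated (best benefit score).
P4: dominated by P2 (risk 5≤8, cost 179≤232, time 4≤9, benefit score 63≥38).
P5: not dominated.
P6: not dominated.
P7: dominated by P9 (risk 7≤10, cost 41≤63, time 15≤26, benefit score 75≥26).
P8: dominated by P6 (risk 2≤3, cost 181≤253, time 16≤26, benefit score 95≥26).
P9: not dominated (best cost).

P1, P2, P3, P5, P6, P9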